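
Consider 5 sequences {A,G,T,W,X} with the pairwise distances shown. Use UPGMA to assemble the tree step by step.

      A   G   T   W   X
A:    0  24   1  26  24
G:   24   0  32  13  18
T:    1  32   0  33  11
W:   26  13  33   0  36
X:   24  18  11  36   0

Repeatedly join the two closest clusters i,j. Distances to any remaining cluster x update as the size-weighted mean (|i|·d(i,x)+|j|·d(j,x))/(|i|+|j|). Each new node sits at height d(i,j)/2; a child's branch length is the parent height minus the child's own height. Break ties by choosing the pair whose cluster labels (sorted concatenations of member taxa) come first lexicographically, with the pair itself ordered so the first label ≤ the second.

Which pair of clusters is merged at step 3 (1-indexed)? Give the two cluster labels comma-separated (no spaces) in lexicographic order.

1. join A+T (d=1) ⇒ AT; edges |A|=1/2, |T|=1/2
  updated: d(AT,G)=28, d(AT,W)=59/2, d(AT,X)=35/2
2. join G+W (d=13) ⇒ GW; edges |G|=13/2, |W|=13/2
  updated: d(AT,GW)=115/4, d(GW,X)=27
3. join AT+X (d=35/2) ⇒ ATX; edges |AT|=33/4, |X|=35/4
  updated: d(ATX,GW)=169/6
4. join ATX+GW (d=169/6) ⇒ AGTWX; edges |ATX|=16/3, |GW|=91/12
final tree: (((A:1/2,T:1/2):33/4,X:35/4):16/3,(G:13/2,W:13/2):91/12)
total length: 527/12

AT,X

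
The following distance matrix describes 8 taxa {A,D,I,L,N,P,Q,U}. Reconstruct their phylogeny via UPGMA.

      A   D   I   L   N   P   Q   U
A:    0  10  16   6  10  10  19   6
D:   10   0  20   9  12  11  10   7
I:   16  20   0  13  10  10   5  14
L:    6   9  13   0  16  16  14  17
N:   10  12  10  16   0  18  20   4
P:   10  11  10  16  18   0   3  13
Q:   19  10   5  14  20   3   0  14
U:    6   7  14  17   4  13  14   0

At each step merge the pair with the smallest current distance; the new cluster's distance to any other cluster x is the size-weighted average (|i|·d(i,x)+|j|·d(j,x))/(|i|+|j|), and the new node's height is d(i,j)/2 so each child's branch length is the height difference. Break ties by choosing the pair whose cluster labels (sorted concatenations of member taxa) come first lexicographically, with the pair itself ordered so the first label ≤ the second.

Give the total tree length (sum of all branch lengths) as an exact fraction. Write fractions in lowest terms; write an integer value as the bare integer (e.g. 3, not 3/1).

176/5

step 1: merge (P,Q) at d=3; branch lengths P→3/2, Q→3/2; new cluster PQ
  updated: d(A,PQ)=29/2, d(D,PQ)=21/2, d(I,PQ)=15/2, d(L,PQ)=15, d(N,PQ)=19, d(PQ,U)=27/2
step 2: merge (N,U) at d=4; branch lengths N→2, U→2; new cluster NU
  updated: d(A,NU)=8, d(D,NU)=19/2, d(I,NU)=12, d(L,NU)=33/2, d(NU,PQ)=65/4
step 3: merge (A,L) at d=6; branch lengths A→3, L→3; new cluster AL
  updated: d(AL,D)=19/2, d(AL,I)=29/2, d(AL,NU)=49/4, d(AL,PQ)=59/4
step 4: merge (I,PQ) at d=15/2; branch lengths I→15/4, PQ→9/4; new cluster IPQ
  updated: d(AL,IPQ)=44/3, d(D,IPQ)=41/3, d(IPQ,NU)=89/6
step 5: merge (AL,D) at d=19/2; branch lengths AL→7/4, D→19/4; new cluster ADL
  updated: d(ADL,IPQ)=43/3, d(ADL,NU)=34/3
step 6: merge (ADL,NU) at d=34/3; branch lengths ADL→11/12, NU→11/3; new cluster ADLNU
  updated: d(ADLNU,IPQ)=218/15
step 7: merge (ADLNU,IPQ) at d=218/15; branch lengths ADLNU→8/5, IPQ→211/60; new cluster ADILNPQU
final tree: ((((A:3,L:3):7/4,D:19/4):11/12,(N:2,U:2):11/3):8/5,(I:15/4,(P:3/2,Q:3/2):9/4):211/60)
total length: 176/5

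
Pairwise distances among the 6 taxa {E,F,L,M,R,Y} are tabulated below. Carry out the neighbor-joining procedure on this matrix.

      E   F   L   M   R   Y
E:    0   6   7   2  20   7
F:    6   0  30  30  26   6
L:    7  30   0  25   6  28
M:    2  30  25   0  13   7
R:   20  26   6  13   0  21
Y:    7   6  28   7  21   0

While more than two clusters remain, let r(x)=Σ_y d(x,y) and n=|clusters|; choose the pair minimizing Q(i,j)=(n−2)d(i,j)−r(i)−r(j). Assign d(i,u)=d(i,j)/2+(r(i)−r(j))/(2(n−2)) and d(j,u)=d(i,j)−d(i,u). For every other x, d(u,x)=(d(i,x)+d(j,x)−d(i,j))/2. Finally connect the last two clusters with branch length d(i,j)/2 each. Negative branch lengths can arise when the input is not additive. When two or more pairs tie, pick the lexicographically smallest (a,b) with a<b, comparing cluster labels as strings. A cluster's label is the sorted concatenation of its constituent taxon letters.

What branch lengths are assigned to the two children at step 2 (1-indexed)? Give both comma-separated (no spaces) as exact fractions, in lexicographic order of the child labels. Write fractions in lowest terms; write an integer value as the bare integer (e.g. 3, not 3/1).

1. join L+R (d=6, Q=-158) ⇒ LR; edges |L|=17/4, |R|=7/4
  updated: d(E,LR)=21/2, d(F,LR)=25, d(LR,M)=16, d(LR,Y)=43/2
2. join F+Y (d=6, Q=-181/2) ⇒ FY; edges |F|=29/4, |Y|=-5/4
  updated: d(E,FY)=7/2, d(FY,LR)=81/4, d(FY,M)=31/2
3. join E+FY (d=7/2, Q=-193/4) ⇒ EFY; edges |E|=-65/16, |FY|=121/16
  updated: d(EFY,LR)=109/8, d(EFY,M)=7
4. join EFY+LR (d=109/8, Q=-293/8) ⇒ EFLRY; edges |EFY|=37/16, |LR|=181/16
  updated: d(EFLRY,M)=75/16
5. join EFLRY+M (d=75/16) ⇒ EFLMRY; edges |EFLRY|=75/32, |M|=75/32
final tree: (((E:-65/16,(F:29/4,Y:-5/4):121/16):37/16,(L:17/4,R:7/4):181/16):75/32,M:75/32)
total length: 541/16

29/4,-5/4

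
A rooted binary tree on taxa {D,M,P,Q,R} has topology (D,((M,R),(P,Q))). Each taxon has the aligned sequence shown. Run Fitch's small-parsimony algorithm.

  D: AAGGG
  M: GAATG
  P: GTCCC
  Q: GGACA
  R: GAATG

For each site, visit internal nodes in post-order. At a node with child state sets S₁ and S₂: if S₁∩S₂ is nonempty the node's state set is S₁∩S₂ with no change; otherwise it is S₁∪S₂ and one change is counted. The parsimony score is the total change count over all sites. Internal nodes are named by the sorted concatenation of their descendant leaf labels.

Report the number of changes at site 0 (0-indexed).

site 0, node MR: M={G} ∩ R={G} → {G} (+0)
site 0, node PQ: P={G} ∩ Q={G} → {G} (+0)
site 0, node MPQR: MR={G} ∩ PQ={G} → {G} (+0)
site 0, node DMPQR: D={A} ∪ MPQR={G} → {A,G} (+1)
site 1, node MR: M={A} ∩ R={A} → {A} (+0)
site 1, node PQ: P={T} ∪ Q={G} → {G,T} (+1)
site 1, node MPQR: MR={A} ∪ PQ={G,T} → {A,G,T} (+1)
site 1, node DMPQR: D={A} ∩ MPQR={A,G,T} → {A} (+0)
site 2, node MR: M={A} ∩ R={A} → {A} (+0)
site 2, node PQ: P={C} ∪ Q={A} → {A,C} (+1)
site 2, node MPQR: MR={A} ∩ PQ={A,C} → {A} (+0)
site 2, node DMPQR: D={G} ∪ MPQR={A} → {A,G} (+1)
site 3, node MR: M={T} ∩ R={T} → {T} (+0)
site 3, node PQ: P={C} ∩ Q={C} → {C} (+0)
site 3, node MPQR: MR={T} ∪ PQ={C} → {C,T} (+1)
site 3, node DMPQR: D={G} ∪ MPQR={C,T} → {C,G,T} (+1)
site 4, node MR: M={G} ∩ R={G} → {G} (+0)
site 4, node PQ: P={C} ∪ Q={A} → {A,C} (+1)
site 4, node MPQR: MR={G} ∪ PQ={A,C} → {A,C,G} (+1)
site 4, node DMPQR: D={G} ∩ MPQR={A,C,G} → {G} (+0)
per-site changes: [1, 2, 2, 2, 2]; total = 9

1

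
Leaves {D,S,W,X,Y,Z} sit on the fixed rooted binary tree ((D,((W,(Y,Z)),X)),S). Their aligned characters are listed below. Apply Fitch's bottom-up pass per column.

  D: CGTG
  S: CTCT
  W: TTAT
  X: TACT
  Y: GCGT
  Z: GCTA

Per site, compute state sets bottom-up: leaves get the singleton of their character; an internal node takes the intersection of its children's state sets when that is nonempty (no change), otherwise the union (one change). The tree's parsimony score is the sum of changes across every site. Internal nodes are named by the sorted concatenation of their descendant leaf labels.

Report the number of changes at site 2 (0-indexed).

site 0, node YZ: Y={G} ∩ Z={G} → {G} (+0)
site 0, node WYZ: W={T} ∪ YZ={G} → {G,T} (+1)
site 0, node WXYZ: WYZ={G,T} ∩ X={T} → {T} (+0)
site 0, node DWXYZ: D={C} ∪ WXYZ={T} → {C,T} (+1)
site 0, node DSWXYZ: DWXYZ={C,T} ∩ S={C} → {C} (+0)
site 1, node YZ: Y={C} ∩ Z={C} → {C} (+0)
site 1, node WYZ: W={T} ∪ YZ={C} → {C,T} (+1)
site 1, node WXYZ: WYZ={C,T} ∪ X={A} → {A,C,T} (+1)
site 1, node DWXYZ: D={G} ∪ WXYZ={A,C,T} → {A,C,G,T} (+1)
site 1, node DSWXYZ: DWXYZ={A,C,G,T} ∩ S={T} → {T} (+0)
site 2, node YZ: Y={G} ∪ Z={T} → {G,T} (+1)
site 2, node WYZ: W={A} ∪ YZ={G,T} → {A,G,T} (+1)
site 2, node WXYZ: WYZ={A,G,T} ∪ X={C} → {A,C,G,T} (+1)
site 2, node DWXYZ: D={T} ∩ WXYZ={A,C,G,T} → {T} (+0)
site 2, node DSWXYZ: DWXYZ={T} ∪ S={C} → {C,T} (+1)
site 3, node YZ: Y={T} ∪ Z={A} → {A,T} (+1)
site 3, node WYZ: W={T} ∩ YZ={A,T} → {T} (+0)
site 3, node WXYZ: WYZ={T} ∩ X={T} → {T} (+0)
site 3, node DWXYZ: D={G} ∪ WXYZ={T} → {G,T} (+1)
site 3, node DSWXYZ: DWXYZ={G,T} ∩ S={T} → {T} (+0)
per-site changes: [2, 3, 4, 2]; total = 11

4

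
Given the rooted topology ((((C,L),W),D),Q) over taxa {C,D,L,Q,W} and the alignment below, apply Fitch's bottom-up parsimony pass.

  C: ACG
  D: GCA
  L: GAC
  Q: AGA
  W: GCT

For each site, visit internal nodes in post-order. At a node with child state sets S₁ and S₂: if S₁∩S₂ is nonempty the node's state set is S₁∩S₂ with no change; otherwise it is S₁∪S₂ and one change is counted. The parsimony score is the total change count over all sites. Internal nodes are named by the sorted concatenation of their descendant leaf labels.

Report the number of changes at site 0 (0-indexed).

2

[col 0] CL: children C:{A}, L:{G} ∪→ {A,G}; cost 1
[col 0] CLW: children CL:{A,G}, W:{G} ∩→ {G}; cost 0
[col 0] CDLW: children CLW:{G}, D:{G} ∩→ {G}; cost 0
[col 0] CDLQW: children CDLW:{G}, Q:{A} ∪→ {A,G}; cost 1
[col 1] CL: children C:{C}, L:{A} ∪→ {A,C}; cost 1
[col 1] CLW: children CL:{A,C}, W:{C} ∩→ {C}; cost 0
[col 1] CDLW: children CLW:{C}, D:{C} ∩→ {C}; cost 0
[col 1] CDLQW: children CDLW:{C}, Q:{G} ∪→ {C,G}; cost 1
[col 2] CL: children C:{G}, L:{C} ∪→ {C,G}; cost 1
[col 2] CLW: children CL:{C,G}, W:{T} ∪→ {C,G,T}; cost 1
[col 2] CDLW: children CLW:{C,G,T}, D:{A} ∪→ {A,C,G,T}; cost 1
[col 2] CDLQW: children CDLW:{A,C,G,T}, Q:{A} ∩→ {A}; cost 0
per-site changes: [2, 2, 3]; total = 7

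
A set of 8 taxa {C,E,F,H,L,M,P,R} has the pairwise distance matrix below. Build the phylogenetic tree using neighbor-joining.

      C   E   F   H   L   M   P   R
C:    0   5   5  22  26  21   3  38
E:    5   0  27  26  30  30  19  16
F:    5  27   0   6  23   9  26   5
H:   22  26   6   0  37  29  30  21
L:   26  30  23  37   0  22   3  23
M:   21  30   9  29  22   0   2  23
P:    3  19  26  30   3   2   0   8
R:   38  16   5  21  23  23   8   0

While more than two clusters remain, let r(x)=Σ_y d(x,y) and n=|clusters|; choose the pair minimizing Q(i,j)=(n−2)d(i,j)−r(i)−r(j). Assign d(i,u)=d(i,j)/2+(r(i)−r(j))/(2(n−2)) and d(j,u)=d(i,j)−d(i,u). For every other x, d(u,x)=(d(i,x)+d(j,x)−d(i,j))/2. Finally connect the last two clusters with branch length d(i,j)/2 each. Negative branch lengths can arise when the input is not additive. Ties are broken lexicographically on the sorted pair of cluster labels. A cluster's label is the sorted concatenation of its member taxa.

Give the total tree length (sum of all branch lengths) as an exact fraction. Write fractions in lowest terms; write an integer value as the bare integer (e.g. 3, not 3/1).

853/16

1. join C+E (d=5, Q=-243) ⇒ CE; edges |C|=-1/4, |E|=21/4
  updated: d(CE,F)=27/2, d(CE,H)=43/2, d(CE,L)=51/2, d(CE,M)=23, d(CE,P)=17/2, d(CE,R)=49/2
2. join F+H (d=6, Q=-197) ⇒ FH; edges |F|=-16/5, |H|=46/5
  updated: d(CE,FH)=29/2, d(FH,L)=27, d(FH,M)=16, d(FH,P)=25, d(FH,R)=10
3. join FH+R (d=10, Q=-141) ⇒ FHR; edges |FH|=11/2, |R|=9/2
  updated: d(CE,FHR)=29/2, d(FHR,L)=20, d(FHR,M)=29/2, d(FHR,P)=23/2
4. join CE+FHR (d=29/2, Q=-177/2) ⇒ CEFHR; edges |CE|=109/12, |FHR|=65/12
  updated: d(CEFHR,L)=31/2, d(CEFHR,M)=23/2, d(CEFHR,P)=11/4
5. join CEFHR+M (d=23/2, Q=-169/4) ⇒ CEFHMR; edges |CEFHR|=69/16, |M|=115/16
  updated: d(CEFHMR,L)=13, d(CEFHMR,P)=-27/8
6. join CEFHMR+L (d=13, Q=-101/8) ⇒ CEFHLMR; edges |CEFHMR|=53/16, |L|=155/16
  updated: d(CEFHLMR,P)=-107/16
7. join CEFHLMR+P (d=-107/16) ⇒ CEFHLMPR; edges |CEFHLMR|=-107/32, |P|=-107/32
final tree: (((((C:-1/4,E:21/4):109/12,((F:-16/5,H:46/5):11/2,R:9/2):65/12):69/16,M:115/16):53/16,L:155/16):-107/32,P:-107/32)
total length: 853/16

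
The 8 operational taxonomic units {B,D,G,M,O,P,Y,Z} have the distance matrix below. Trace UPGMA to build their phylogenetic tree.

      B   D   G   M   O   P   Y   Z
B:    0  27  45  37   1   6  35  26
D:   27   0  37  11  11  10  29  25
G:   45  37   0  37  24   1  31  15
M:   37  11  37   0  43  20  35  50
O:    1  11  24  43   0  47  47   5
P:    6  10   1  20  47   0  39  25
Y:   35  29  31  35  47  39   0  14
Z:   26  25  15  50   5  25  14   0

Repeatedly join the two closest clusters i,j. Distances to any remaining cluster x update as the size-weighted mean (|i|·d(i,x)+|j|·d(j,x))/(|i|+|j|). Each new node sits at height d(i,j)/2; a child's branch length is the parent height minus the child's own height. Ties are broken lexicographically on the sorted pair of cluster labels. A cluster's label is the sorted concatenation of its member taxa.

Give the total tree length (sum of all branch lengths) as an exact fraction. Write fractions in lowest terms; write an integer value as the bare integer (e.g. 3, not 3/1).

1139/16

1. join B+O (d=1) ⇒ BO; edges |B|=1/2, |O|=1/2
  updated: d(BO,D)=19, d(BO,G)=69/2, d(BO,M)=40, d(BO,P)=53/2, d(BO,Y)=41, d(BO,Z)=31/2
2. join G+P (d=1) ⇒ GP; edges |G|=1/2, |P|=1/2
  updated: d(BO,GP)=61/2, d(D,GP)=47/2, d(GP,M)=57/2, d(GP,Y)=35, d(GP,Z)=20
3. join D+M (d=11) ⇒ DM; edges |D|=11/2, |M|=11/2
  updated: d(BO,DM)=59/2, d(DM,GP)=26, d(DM,Y)=32, d(DM,Z)=75/2
4. join Y+Z (d=14) ⇒ YZ; edges |Y|=7, |Z|=7
  updated: d(BO,YZ)=113/4, d(DM,YZ)=139/4, d(GP,YZ)=55/2
5. join DM+GP (d=26) ⇒ DGMP; edges |DM|=15/2, |GP|=25/2
  updated: d(BO,DGMP)=30, d(DGMP,YZ)=249/8
6. join BO+YZ (d=113/4) ⇒ BOYZ; edges |BO|=109/8, |YZ|=57/8
  updated: d(BOYZ,DGMP)=489/16
7. join BOYZ+DGMP (d=489/16) ⇒ BDGMOPYZ; edges |BOYZ|=37/32, |DGMP|=73/32
final tree: (((B:1/2,O:1/2):109/8,(Y:7,Z:7):57/8):37/32,((D:11/2,M:11/2):15/2,(G:1/2,P:1/2):25/2):73/32)
total length: 1139/16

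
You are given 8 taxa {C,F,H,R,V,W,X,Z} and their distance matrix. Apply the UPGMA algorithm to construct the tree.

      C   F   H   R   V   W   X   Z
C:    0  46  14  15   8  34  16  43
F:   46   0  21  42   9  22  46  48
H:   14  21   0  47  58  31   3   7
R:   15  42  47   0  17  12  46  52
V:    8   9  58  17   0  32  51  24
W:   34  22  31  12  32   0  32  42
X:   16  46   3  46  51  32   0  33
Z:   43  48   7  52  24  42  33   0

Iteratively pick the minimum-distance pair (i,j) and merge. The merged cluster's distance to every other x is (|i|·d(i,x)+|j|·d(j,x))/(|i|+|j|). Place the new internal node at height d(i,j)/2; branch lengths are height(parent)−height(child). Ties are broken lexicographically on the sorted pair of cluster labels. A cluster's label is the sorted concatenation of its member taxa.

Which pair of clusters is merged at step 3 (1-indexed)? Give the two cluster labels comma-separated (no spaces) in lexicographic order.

R,W

1. join H+X (d=3) ⇒ HX; edges |H|=3/2, |X|=3/2
  updated: d(C,HX)=15, d(F,HX)=67/2, d(HX,R)=93/2, d(HX,V)=109/2, d(HX,W)=63/2, d(HX,Z)=20
2. join C+V (d=8) ⇒ CV; edges |C|=4, |V|=4
  updated: d(CV,F)=55/2, d(CV,HX)=139/4, d(CV,R)=16, d(CV,W)=33, d(CV,Z)=67/2
3. join R+W (d=12) ⇒ RW; edges |R|=6, |W|=6
  updated: d(CV,RW)=49/2, d(F,RW)=32, d(HX,RW)=39, d(RW,Z)=47
4. join HX+Z (d=20) ⇒ HXZ; edges |HX|=17/2, |Z|=10
  updated: d(CV,HXZ)=103/3, d(F,HXZ)=115/3, d(HXZ,RW)=125/3
5. join CV+RW (d=49/2) ⇒ CRVW; edges |CV|=33/4, |RW|=25/4
  updated: d(CRVW,F)=119/4, d(CRVW,HXZ)=38
6. join CRVW+F (d=119/4) ⇒ CFRVW; edges |CRVW|=21/8, |F|=119/8
  updated: d(CFRVW,HXZ)=571/15
7. join CFRVW+HXZ (d=571/15) ⇒ CFHRVWXZ; edges |CFRVW|=499/120, |HXZ|=271/30
final tree: ((((C:4,V:4):33/4,(R:6,W:6):25/4):21/8,F:119/8):499/120,((H:3/2,X:3/2):17/2,Z:10):271/30)
total length: 10403/120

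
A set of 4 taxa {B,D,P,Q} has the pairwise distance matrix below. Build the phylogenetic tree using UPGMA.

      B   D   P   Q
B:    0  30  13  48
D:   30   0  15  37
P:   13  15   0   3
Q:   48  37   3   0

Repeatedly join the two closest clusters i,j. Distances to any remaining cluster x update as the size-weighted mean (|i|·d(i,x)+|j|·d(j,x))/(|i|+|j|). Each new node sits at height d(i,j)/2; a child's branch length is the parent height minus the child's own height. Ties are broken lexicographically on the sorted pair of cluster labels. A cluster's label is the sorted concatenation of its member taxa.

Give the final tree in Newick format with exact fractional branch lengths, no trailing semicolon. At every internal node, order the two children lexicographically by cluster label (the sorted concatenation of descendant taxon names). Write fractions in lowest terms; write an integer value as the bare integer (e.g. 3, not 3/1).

1. join P+Q (d=3) ⇒ PQ; edges |P|=3/2, |Q|=3/2
  updated: d(B,PQ)=61/2, d(D,PQ)=26
2. join D+PQ (d=26) ⇒ DPQ; edges |D|=13, |PQ|=23/2
  updated: d(B,DPQ)=91/3
3. join B+DPQ (d=91/3) ⇒ BDPQ; edges |B|=91/6, |DPQ|=13/6
final tree: (B:91/6,(D:13,(P:3/2,Q:3/2):23/2):13/6)
total length: 269/6

(B:91/6,(D:13,(P:3/2,Q:3/2):23/2):13/6)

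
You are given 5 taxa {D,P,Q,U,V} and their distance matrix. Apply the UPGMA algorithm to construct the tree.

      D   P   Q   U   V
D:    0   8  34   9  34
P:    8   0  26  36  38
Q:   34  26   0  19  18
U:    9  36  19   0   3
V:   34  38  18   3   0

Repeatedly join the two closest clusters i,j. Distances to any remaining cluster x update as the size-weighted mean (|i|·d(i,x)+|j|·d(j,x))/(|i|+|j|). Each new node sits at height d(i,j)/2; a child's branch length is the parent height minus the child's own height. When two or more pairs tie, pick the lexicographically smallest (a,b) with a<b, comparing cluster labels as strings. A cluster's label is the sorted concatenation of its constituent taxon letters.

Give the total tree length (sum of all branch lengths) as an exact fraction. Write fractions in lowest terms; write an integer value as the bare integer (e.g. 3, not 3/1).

step 1: merge (U,V) at d=3; branch lengths U→3/2, V→3/2; new cluster UV
  updated: d(D,UV)=43/2, d(P,UV)=37, d(Q,UV)=37/2
step 2: merge (D,P) at d=8; branch lengths D→4, P→4; new cluster DP
  updated: d(DP,Q)=30, d(DP,UV)=117/4
step 3: merge (Q,UV) at d=37/2; branch lengths Q→37/4, UV→31/4; new cluster QUV
  updated: d(DP,QUV)=59/2
step 4: merge (DP,QUV) at d=59/2; branch lengths DP→43/4, QUV→11/2; new cluster DPQUV
final tree: ((D:4,P:4):43/4,(Q:37/4,(U:3/2,V:3/2):31/4):11/2)
total length: 177/4

177/4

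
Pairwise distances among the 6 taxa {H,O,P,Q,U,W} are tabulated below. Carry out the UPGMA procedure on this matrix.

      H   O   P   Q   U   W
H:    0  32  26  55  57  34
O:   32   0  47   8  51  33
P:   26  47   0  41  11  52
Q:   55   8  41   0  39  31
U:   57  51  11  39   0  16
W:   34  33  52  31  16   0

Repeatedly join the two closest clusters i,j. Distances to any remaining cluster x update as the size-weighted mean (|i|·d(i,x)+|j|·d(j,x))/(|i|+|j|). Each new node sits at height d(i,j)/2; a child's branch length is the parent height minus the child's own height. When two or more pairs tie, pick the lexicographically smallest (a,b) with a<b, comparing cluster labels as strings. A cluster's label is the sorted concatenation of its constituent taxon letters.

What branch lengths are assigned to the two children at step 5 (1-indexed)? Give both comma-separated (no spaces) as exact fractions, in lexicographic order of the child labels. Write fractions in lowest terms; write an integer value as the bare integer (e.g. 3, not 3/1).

19/48,241/16

step 1: merge (O,Q) at d=8; branch lengths O→4, Q→4; new cluster OQ
  updated: d(H,OQ)=87/2, d(OQ,P)=44, d(OQ,U)=45, d(OQ,W)=32
step 2: merge (P,U) at d=11; branch lengths P→11/2, U→11/2; new cluster PU
  updated: d(H,PU)=83/2, d(OQ,PU)=89/2, d(PU,W)=34
step 3: merge (OQ,W) at d=32; branch lengths OQ→12, W→16; new cluster OQW
  updated: d(H,OQW)=121/3, d(OQW,PU)=41
step 4: merge (H,OQW) at d=121/3; branch lengths H→121/6, OQW→25/6; new cluster HOQW
  updated: d(HOQW,PU)=329/8
step 5: merge (HOQW,PU) at d=329/8; branch lengths HOQW→19/48, PU→241/16; new cluster HOPQUW
final tree: ((H:121/6,((O:4,Q:4):12,W:16):25/6):19/48,(P:11/2,U:11/2):241/16)
total length: 2083/24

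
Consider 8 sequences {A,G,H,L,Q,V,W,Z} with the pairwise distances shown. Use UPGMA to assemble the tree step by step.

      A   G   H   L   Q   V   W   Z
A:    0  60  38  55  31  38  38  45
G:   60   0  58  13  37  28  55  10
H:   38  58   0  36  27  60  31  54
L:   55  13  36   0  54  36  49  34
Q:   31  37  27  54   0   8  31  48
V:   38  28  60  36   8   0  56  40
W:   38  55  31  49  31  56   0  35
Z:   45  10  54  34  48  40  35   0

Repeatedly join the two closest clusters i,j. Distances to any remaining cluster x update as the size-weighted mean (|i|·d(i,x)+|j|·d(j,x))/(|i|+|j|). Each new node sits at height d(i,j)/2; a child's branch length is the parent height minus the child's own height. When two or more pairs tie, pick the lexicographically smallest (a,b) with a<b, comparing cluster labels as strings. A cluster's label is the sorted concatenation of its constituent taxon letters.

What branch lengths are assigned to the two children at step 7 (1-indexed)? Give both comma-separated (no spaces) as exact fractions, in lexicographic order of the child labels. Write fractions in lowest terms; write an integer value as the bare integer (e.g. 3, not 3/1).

1. join Q+V (d=8) ⇒ QV; edges |Q|=4, |V|=4
  updated: d(A,QV)=69/2, d(G,QV)=65/2, d(H,QV)=87/2, d(L,QV)=45, d(QV,W)=87/2, d(QV,Z)=44
2. join G+Z (d=10) ⇒ GZ; edges |G|=5, |Z|=5
  updated: d(A,GZ)=105/2, d(GZ,H)=56, d(GZ,L)=47/2, d(GZ,QV)=153/4, d(GZ,W)=45
3. join GZ+L (d=47/2) ⇒ GLZ; edges |GZ|=27/4, |L|=47/4
  updated: d(A,GLZ)=160/3, d(GLZ,H)=148/3, d(GLZ,QV)=81/2, d(GLZ,W)=139/3
4. join H+W (d=31) ⇒ HW; edges |H|=31/2, |W|=31/2
  updated: d(A,HW)=38, d(GLZ,HW)=287/6, d(HW,QV)=87/2
5. join A+QV (d=69/2) ⇒ AQV; edges |A|=69/4, |QV|=53/4
  updated: d(AQV,GLZ)=403/9, d(AQV,HW)=125/3
6. join AQV+HW (d=125/3) ⇒ AHQVW; edges |AQV|=43/12, |HW|=16/3
  updated: d(AHQVW,GLZ)=46
7. join AHQVW+GLZ (d=46) ⇒ AGHLQVWZ; edges |AHQVW|=13/6, |GLZ|=45/4
final tree: (((A:69/4,(Q:4,V:4):53/4):43/12,(H:31/2,W:31/2):16/3):13/6,((G:5,Z:5):27/4,L:47/4):45/4)
total length: 361/3

13/6,45/4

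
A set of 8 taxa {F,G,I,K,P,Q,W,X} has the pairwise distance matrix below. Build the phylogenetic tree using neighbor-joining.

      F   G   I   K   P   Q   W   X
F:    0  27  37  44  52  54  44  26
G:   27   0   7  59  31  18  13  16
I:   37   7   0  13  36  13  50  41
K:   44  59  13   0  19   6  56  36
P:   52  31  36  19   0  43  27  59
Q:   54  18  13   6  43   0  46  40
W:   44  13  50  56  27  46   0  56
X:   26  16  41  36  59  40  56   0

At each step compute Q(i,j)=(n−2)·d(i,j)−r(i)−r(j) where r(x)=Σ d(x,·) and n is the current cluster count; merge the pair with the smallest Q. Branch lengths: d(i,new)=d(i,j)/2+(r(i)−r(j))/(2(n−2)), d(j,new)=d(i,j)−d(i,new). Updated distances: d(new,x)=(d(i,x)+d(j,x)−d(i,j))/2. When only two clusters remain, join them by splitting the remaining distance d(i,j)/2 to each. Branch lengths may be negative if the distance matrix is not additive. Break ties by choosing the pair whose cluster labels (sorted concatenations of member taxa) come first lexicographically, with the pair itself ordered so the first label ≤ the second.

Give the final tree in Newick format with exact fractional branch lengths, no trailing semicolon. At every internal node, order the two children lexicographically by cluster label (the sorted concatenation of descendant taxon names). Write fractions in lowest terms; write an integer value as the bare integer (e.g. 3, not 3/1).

iteration 1: select K,Q (d=6, Q=-417); attach at lengths (49/12, 23/12); label the merged cluster KQ
  updated: d(F,KQ)=46, d(G,KQ)=71/2, d(I,KQ)=10, d(KQ,P)=28, d(KQ,W)=48, d(KQ,X)=35
iteration 2: select P,W (d=27, Q=-336); attach at lengths (13, 14); label the merged cluster PW
  updated: d(F,PW)=69/2, d(G,PW)=17/2, d(I,PW)=59/2, d(KQ,PW)=49/2, d(PW,X)=44
iteration 3: select I,KQ (d=10, Q=-471/2); attach at lengths (27/16, 133/16); label the merged cluster IKQ
  updated: d(F,IKQ)=73/2, d(G,IKQ)=65/4, d(IKQ,PW)=22, d(IKQ,X)=33
iteration 4: select F,X (d=26, Q=-165); attach at lengths (83/6, 73/6); label the merged cluster FX
  updated: d(FX,G)=17/2, d(FX,IKQ)=87/4, d(FX,PW)=105/4
iteration 5: select FX,IKQ (d=87/4, Q=-73); attach at lengths (10, 47/4); label the merged cluster FIKQX
  updated: d(FIKQX,G)=3/2, d(FIKQX,PW)=53/4
iteration 6: select FIKQX,G (d=3/2, Q=-93/4); attach at lengths (25/8, -13/8); label the merged cluster FGIKQX
  updated: d(FGIKQX,PW)=81/8
iteration 7: select FGIKQX,PW (d=81/8); attach at lengths (81/16, 81/16); label the merged cluster FGIKPQWX
final tree: ((((F:83/6,X:73/6):10,(I:27/16,(K:49/12,Q:23/12):133/16):47/4):25/8,G:-13/8):81/16,(P:13,W:14):81/16)
total length: 819/8

((((F:83/6,X:73/6):10,(I:27/16,(K:49/12,Q:23/12):133/16):47/4):25/8,G:-13/8):81/16,(P:13,W:14):81/16)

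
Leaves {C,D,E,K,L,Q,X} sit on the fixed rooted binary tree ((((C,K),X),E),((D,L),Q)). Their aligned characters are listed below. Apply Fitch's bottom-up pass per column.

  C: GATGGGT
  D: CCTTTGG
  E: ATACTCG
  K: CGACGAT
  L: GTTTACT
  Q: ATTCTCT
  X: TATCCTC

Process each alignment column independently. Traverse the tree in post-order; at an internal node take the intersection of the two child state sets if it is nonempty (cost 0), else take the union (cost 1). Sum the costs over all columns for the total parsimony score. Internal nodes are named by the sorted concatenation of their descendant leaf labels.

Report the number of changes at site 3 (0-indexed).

site 0, node CK: C={G} ∪ K={C} → {C,G} (+1)
site 0, node CKX: CK={C,G} ∪ X={T} → {C,G,T} (+1)
site 0, node CEKX: CKX={C,G,T} ∪ E={A} → {A,C,G,T} (+1)
site 0, node DL: D={C} ∪ L={G} → {C,G} (+1)
site 0, node DLQ: DL={C,G} ∪ Q={A} → {A,C,G} (+1)
site 0, node CDEKLQX: CEKX={A,C,G,T} ∩ DLQ={A,C,G} → {A,C,G} (+0)
site 1, node CK: C={A} ∪ K={G} → {A,G} (+1)
site 1, node CKX: CK={A,G} ∩ X={A} → {A} (+0)
site 1, node CEKX: CKX={A} ∪ E={T} → {A,T} (+1)
site 1, node DL: D={C} ∪ L={T} → {C,T} (+1)
site 1, node DLQ: DL={C,T} ∩ Q={T} → {T} (+0)
site 1, node CDEKLQX: CEKX={A,T} ∩ DLQ={T} → {T} (+0)
site 2, node CK: C={T} ∪ K={A} → {A,T} (+1)
site 2, node CKX: CK={A,T} ∩ X={T} → {T} (+0)
site 2, node CEKX: CKX={T} ∪ E={A} → {A,T} (+1)
site 2, node DL: D={T} ∩ L={T} → {T} (+0)
site 2, node DLQ: DL={T} ∩ Q={T} → {T} (+0)
site 2, node CDEKLQX: CEKX={A,T} ∩ DLQ={T} → {T} (+0)
site 3, node CK: C={G} ∪ K={C} → {C,G} (+1)
site 3, node CKX: CK={C,G} ∩ X={C} → {C} (+0)
site 3, node CEKX: CKX={C} ∩ E={C} → {C} (+0)
site 3, node DL: D={T} ∩ L={T} → {T} (+0)
site 3, node DLQ: DL={T} ∪ Q={C} → {C,T} (+1)
site 3, node CDEKLQX: CEKX={C} ∩ DLQ={C,T} → {C} (+0)
site 4, node CK: C={G} ∩ K={G} → {G} (+0)
site 4, node CKX: CK={G} ∪ X={C} → {C,G} (+1)
site 4, node CEKX: CKX={C,G} ∪ E={T} → {C,G,T} (+1)
site 4, node DL: D={T} ∪ L={A} → {A,T} (+1)
site 4, node DLQ: DL={A,T} ∩ Q={T} → {T} (+0)
site 4, node CDEKLQX: CEKX={C,G,T} ∩ DLQ={T} → {T} (+0)
site 5, node CK: C={G} ∪ K={A} → {A,G} (+1)
site 5, node CKX: CK={A,G} ∪ X={T} → {A,G,T} (+1)
site 5, node CEKX: CKX={A,G,T} ∪ E={C} → {A,C,G,T} (+1)
site 5, node DL: D={G} ∪ L={C} → {C,G} (+1)
site 5, node DLQ: DL={C,G} ∩ Q={C} → {C} (+0)
site 5, node CDEKLQX: CEKX={A,C,G,T} ∩ DLQ={C} → {C} (+0)
site 6, node CK: C={T} ∩ K={T} → {T} (+0)
site 6, node CKX: CK={T} ∪ X={C} → {C,T} (+1)
site 6, node CEKX: CKX={C,T} ∪ E={G} → {C,G,T} (+1)
site 6, node DL: D={G} ∪ L={T} → {G,T} (+1)
site 6, node DLQ: DL={G,T} ∩ Q={T} → {T} (+0)
site 6, node CDEKLQX: CEKX={C,G,T} ∩ DLQ={T} → {T} (+0)
per-site changes: [5, 3, 2, 2, 3, 4, 3]; total = 22

2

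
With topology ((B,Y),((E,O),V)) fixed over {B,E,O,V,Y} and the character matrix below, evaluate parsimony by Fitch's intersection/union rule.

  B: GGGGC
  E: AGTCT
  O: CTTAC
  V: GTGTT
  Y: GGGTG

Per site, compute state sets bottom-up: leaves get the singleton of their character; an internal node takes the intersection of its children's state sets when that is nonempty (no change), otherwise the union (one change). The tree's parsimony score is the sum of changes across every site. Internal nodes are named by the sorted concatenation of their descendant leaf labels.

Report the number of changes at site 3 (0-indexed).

BY@0: {G} ∩ {G} = {G} (intersection, +0)
EO@0: {A} ∪ {C} = {A,C} (union, +1)
EOV@0: {A,C} ∪ {G} = {A,C,G} (union, +1)
BEOVY@0: {G} ∩ {A,C,G} = {G} (intersection, +0)
BY@1: {G} ∩ {G} = {G} (intersection, +0)
EO@1: {G} ∪ {T} = {G,T} (union, +1)
EOV@1: {G,T} ∩ {T} = {T} (intersection, +0)
BEOVY@1: {G} ∪ {T} = {G,T} (union, +1)
BY@2: {G} ∩ {G} = {G} (intersection, +0)
EO@2: {T} ∩ {T} = {T} (intersection, +0)
EOV@2: {T} ∪ {G} = {G,T} (union, +1)
BEOVY@2: {G} ∩ {G,T} = {G} (intersection, +0)
BY@3: {G} ∪ {T} = {G,T} (union, +1)
EO@3: {C} ∪ {A} = {A,C} (union, +1)
EOV@3: {A,C} ∪ {T} = {A,C,T} (union, +1)
BEOVY@3: {G,T} ∩ {A,C,T} = {T} (intersection, +0)
BY@4: {C} ∪ {G} = {C,G} (union, +1)
EO@4: {T} ∪ {C} = {C,T} (union, +1)
EOV@4: {C,T} ∩ {T} = {T} (intersection, +0)
BEOVY@4: {C,G} ∪ {T} = {C,G,T} (union, +1)
per-site changes: [2, 2, 1, 3, 3]; total = 11

3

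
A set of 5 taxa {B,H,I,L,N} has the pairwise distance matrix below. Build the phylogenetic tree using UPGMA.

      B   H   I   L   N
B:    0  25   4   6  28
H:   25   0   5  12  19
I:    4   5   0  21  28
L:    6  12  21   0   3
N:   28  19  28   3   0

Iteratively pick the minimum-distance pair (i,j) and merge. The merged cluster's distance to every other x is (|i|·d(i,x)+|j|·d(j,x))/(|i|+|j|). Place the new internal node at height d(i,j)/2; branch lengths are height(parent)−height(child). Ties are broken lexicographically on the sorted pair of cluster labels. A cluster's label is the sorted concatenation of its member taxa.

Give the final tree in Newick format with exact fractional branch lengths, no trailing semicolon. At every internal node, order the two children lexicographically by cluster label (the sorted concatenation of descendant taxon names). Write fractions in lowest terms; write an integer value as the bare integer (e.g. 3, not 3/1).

step 1: merge (L,N) at d=3; branch lengths L→3/2, N→3/2; new cluster LN
  updated: d(B,LN)=17, d(H,LN)=31/2, d(I,LN)=49/2
step 2: merge (B,I) at d=4; branch lengths B→2, I→2; new cluster BI
  updated: d(BI,H)=15, d(BI,LN)=83/4
step 3: merge (BI,H) at d=15; branch lengths BI→11/2, H→15/2; new cluster BHI
  updated: d(BHI,LN)=19
step 4: merge (BHI,LN) at d=19; branch lengths BHI→2, LN→8; new cluster BHILN
final tree: (((B:2,I:2):11/2,H:15/2):2,(L:3/2,N:3/2):8)
total length: 30

(((B:2,I:2):11/2,H:15/2):2,(L:3/2,N:3/2):8)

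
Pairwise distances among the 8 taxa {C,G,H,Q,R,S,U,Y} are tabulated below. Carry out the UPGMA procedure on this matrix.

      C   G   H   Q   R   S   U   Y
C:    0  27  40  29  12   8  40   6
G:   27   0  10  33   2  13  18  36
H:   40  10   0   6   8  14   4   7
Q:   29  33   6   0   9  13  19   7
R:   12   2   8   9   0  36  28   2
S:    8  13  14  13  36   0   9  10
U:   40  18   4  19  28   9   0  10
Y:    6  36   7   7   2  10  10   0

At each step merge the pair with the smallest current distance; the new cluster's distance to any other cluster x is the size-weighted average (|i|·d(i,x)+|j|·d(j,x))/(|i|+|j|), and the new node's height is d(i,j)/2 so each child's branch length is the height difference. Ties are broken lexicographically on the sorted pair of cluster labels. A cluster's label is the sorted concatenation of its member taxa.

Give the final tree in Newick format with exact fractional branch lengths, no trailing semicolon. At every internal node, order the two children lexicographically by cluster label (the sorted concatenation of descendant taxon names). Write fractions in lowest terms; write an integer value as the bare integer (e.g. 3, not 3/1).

(((C:3,Y:3):3/2,S:9/2):16/3,((G:1,R:1):47/6,((H:2,U:2):17/4,Q:25/4):31/12):1)

iteration 1: select G,R (d=2); attach at lengths (1, 1); label the merged cluster GR
  updated: d(C,GR)=39/2, d(GR,H)=9, d(GR,Q)=21, d(GR,S)=49/2, d(GR,U)=23, d(GR,Y)=19
iteration 2: select H,U (d=4); attach at lengths (2, 2); label the merged cluster HU
  updated: d(C,HU)=40, d(GR,HU)=16, d(HU,Q)=25/2, d(HU,S)=23/2, d(HU,Y)=17/2
iteration 3: select C,Y (d=6); attach at lengths (3, 3); label the merged cluster CY
  updated: d(CY,GR)=77/4, d(CY,HU)=97/4, d(CY,Q)=18, d(CY,S)=9
iteration 4: select CY,S (d=9); attach at lengths (3/2, 9/2); label the merged cluster CSY
  updated: d(CSY,GR)=21, d(CSY,HU)=20, d(CSY,Q)=49/3
iteration 5: select HU,Q (d=25/2); attach at lengths (17/4, 25/4); label the merged cluster HQU
  updated: d(CSY,HQU)=169/9, d(GR,HQU)=53/3
iteration 6: select GR,HQU (d=53/3); attach at lengths (47/6, 31/12); label the merged cluster GHQRU
  updated: d(CSY,GHQRU)=59/3
iteration 7: select CSY,GHQRU (d=59/3); attach at lengths (16/3, 1); label the merged cluster CGHQRSUY
final tree: (((C:3,Y:3):3/2,S:9/2):16/3,((G:1,R:1):47/6,((H:2,U:2):17/4,Q:25/4):31/12):1)
total length: 181/4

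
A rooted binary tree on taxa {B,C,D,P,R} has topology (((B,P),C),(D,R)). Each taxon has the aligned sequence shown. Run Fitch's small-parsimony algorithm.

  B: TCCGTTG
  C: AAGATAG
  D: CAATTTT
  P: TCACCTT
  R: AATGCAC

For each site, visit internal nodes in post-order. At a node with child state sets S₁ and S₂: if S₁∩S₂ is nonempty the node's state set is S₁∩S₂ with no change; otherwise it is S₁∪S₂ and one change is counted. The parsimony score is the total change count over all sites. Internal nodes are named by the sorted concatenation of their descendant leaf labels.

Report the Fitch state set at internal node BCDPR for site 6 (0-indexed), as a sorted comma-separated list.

BP@0: {T} ∩ {T} = {T} (intersection, +0)
BCP@0: {T} ∪ {A} = {A,T} (union, +1)
DR@0: {C} ∪ {A} = {A,C} (union, +1)
BCDPR@0: {A,T} ∩ {A,C} = {A} (intersection, +0)
BP@1: {C} ∩ {C} = {C} (intersection, +0)
BCP@1: {C} ∪ {A} = {A,C} (union, +1)
DR@1: {A} ∩ {A} = {A} (intersection, +0)
BCDPR@1: {A,C} ∩ {A} = {A} (intersection, +0)
BP@2: {C} ∪ {A} = {A,C} (union, +1)
BCP@2: {A,C} ∪ {G} = {A,C,G} (union, +1)
DR@2: {A} ∪ {T} = {A,T} (union, +1)
BCDPR@2: {A,C,G} ∩ {A,T} = {A} (intersection, +0)
BP@3: {G} ∪ {C} = {C,G} (union, +1)
BCP@3: {C,G} ∪ {A} = {A,C,G} (union, +1)
DR@3: {T} ∪ {G} = {G,T} (union, +1)
BCDPR@3: {A,C,G} ∩ {G,T} = {G} (intersection, +0)
BP@4: {T} ∪ {C} = {C,T} (union, +1)
BCP@4: {C,T} ∩ {T} = {T} (intersection, +0)
DR@4: {T} ∪ {C} = {C,T} (union, +1)
BCDPR@4: {T} ∩ {C,T} = {T} (intersection, +0)
BP@5: {T} ∩ {T} = {T} (intersection, +0)
BCP@5: {T} ∪ {A} = {A,T} (union, +1)
DR@5: {T} ∪ {A} = {A,T} (union, +1)
BCDPR@5: {A,T} ∩ {A,T} = {A,T} (intersection, +0)
BP@6: {G} ∪ {T} = {G,T} (union, +1)
BCP@6: {G,T} ∩ {G} = {G} (intersection, +0)
DR@6: {T} ∪ {C} = {C,T} (union, +1)
BCDPR@6: {G} ∪ {C,T} = {C,G,T} (union, +1)
per-site changes: [2, 1, 3, 3, 2, 2, 3]; total = 16

C,G,T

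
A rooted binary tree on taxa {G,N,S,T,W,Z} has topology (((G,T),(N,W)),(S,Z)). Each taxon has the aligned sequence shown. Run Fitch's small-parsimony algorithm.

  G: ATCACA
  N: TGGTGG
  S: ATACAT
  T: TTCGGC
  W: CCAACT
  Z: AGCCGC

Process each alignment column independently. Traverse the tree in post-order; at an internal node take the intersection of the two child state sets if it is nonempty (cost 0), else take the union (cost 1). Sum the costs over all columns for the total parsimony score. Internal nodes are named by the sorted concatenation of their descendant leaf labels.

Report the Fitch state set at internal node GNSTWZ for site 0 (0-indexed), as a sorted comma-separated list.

A,T

site 0, node GT: G={A} ∪ T={T} → {A,T} (+1)
site 0, node NW: N={T} ∪ W={C} → {C,T} (+1)
site 0, node GNTW: GT={A,T} ∩ NW={C,T} → {T} (+0)
site 0, node SZ: S={A} ∩ Z={A} → {A} (+0)
site 0, node GNSTWZ: GNTW={T} ∪ SZ={A} → {A,T} (+1)
site 1, node GT: G={T} ∩ T={T} → {T} (+0)
site 1, node NW: N={G} ∪ W={C} → {C,G} (+1)
site 1, node GNTW: GT={T} ∪ NW={C,G} → {C,G,T} (+1)
site 1, node SZ: S={T} ∪ Z={G} → {G,T} (+1)
site 1, node GNSTWZ: GNTW={C,G,T} ∩ SZ={G,T} → {G,T} (+0)
site 2, node GT: G={C} ∩ T={C} → {C} (+0)
site 2, node NW: N={G} ∪ W={A} → {A,G} (+1)
site 2, node GNTW: GT={C} ∪ NW={A,G} → {A,C,G} (+1)
site 2, node SZ: S={A} ∪ Z={C} → {A,C} (+1)
site 2, node GNSTWZ: GNTW={A,C,G} ∩ SZ={A,C} → {A,C} (+0)
site 3, node GT: G={A} ∪ T={G} → {A,G} (+1)
site 3, node NW: N={T} ∪ W={A} → {A,T} (+1)
site 3, node GNTW: GT={A,G} ∩ NW={A,T} → {A} (+0)
site 3, node SZ: S={C} ∩ Z={C} → {C} (+0)
site 3, node GNSTWZ: GNTW={A} ∪ SZ={C} → {A,C} (+1)
site 4, node GT: G={C} ∪ T={G} → {C,G} (+1)
site 4, node NW: N={G} ∪ W={C} → {C,G} (+1)
site 4, node GNTW: GT={C,G} ∩ NW={C,G} → {C,G} (+0)
site 4, node SZ: S={A} ∪ Z={G} → {A,G} (+1)
site 4, node GNSTWZ: GNTW={C,G} ∩ SZ={A,G} → {G} (+0)
site 5, node GT: G={A} ∪ T={C} → {A,C} (+1)
site 5, node NW: N={G} ∪ W={T} → {G,T} (+1)
site 5, node GNTW: GT={A,C} ∪ NW={G,T} → {A,C,G,T} (+1)
site 5, node SZ: S={T} ∪ Z={C} → {C,T} (+1)
site 5, node GNSTWZ: GNTW={A,C,G,T} ∩ SZ={C,T} → {C,T} (+0)
per-site changes: [3, 3, 3, 3, 3, 4]; total = 19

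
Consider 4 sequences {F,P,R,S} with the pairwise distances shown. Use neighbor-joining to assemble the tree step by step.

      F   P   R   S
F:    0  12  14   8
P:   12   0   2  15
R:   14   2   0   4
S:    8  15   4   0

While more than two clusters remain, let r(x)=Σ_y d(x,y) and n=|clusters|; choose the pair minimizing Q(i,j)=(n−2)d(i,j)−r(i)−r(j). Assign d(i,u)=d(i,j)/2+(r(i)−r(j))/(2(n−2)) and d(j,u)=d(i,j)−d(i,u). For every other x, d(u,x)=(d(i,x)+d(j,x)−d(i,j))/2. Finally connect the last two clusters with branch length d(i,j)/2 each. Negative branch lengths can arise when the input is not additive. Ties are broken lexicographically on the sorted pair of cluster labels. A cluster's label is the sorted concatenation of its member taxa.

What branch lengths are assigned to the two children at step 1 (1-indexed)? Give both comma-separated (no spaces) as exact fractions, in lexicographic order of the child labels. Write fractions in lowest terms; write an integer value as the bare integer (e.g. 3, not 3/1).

23/4,9/4

1. join F+S (d=8, Q=-45) ⇒ FS; edges |F|=23/4, |S|=9/4
  updated: d(FS,P)=19/2, d(FS,R)=5
2. join FS+P (d=19/2, Q=-33/2) ⇒ FPS; edges |FS|=25/4, |P|=13/4
  updated: d(FPS,R)=-5/4
3. join FPS+R (d=-5/4) ⇒ FPRS; edges |FPS|=-5/8, |R|=-5/8
final tree: (((F:23/4,S:9/4):25/4,P:13/4):-5/8,R:-5/8)
total length: 65/4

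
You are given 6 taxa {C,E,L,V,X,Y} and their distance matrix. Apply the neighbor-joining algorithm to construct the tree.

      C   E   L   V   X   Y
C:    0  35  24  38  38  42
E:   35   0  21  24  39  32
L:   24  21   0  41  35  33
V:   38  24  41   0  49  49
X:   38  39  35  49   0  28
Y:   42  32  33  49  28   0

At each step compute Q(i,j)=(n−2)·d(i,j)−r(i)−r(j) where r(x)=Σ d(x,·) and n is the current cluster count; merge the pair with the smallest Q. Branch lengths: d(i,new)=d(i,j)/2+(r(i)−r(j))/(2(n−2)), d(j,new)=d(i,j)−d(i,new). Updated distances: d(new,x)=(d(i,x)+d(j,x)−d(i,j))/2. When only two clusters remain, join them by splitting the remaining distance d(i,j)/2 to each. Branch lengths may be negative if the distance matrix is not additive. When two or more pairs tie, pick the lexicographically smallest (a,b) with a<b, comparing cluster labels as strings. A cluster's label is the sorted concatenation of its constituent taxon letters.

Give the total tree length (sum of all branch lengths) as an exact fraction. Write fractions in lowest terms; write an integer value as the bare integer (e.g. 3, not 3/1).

189/2

step 1: merge (X,Y) at d=28, Q=-261; branch lengths X→117/8, Y→107/8; new cluster XY
  updated: d(C,XY)=26, d(E,XY)=43/2, d(L,XY)=20, d(V,XY)=35
step 2: merge (E,V) at d=24, Q=-335/2; branch lengths E→71/12, V→217/12; new cluster EV
  updated: d(C,EV)=49/2, d(EV,L)=19, d(EV,XY)=65/4
step 3: merge (C,L) at d=24, Q=-179/2; branch lengths C→119/8, L→73/8; new cluster CL
  updated: d(CL,EV)=39/4, d(CL,XY)=11
step 4: merge (CL,EV) at d=39/4, Q=-37; branch lengths CL→9/4, EV→15/2; new cluster CELV
  updated: d(CELV,XY)=35/4
step 5: merge (CELV,XY) at d=35/4; branch lengths CELV→35/8, XY→35/8; new cluster CELVXY
final tree: (((C:119/8,L:73/8):9/4,(E:71/12,V:217/12):15/2):35/8,(X:117/8,Y:107/8):35/8)
total length: 189/2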